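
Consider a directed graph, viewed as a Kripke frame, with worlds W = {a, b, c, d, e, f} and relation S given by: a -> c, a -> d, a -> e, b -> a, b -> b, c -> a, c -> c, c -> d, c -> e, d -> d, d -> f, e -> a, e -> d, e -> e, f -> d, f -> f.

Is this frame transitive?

No

Transitive: no — a S d and d S f, but not a S f.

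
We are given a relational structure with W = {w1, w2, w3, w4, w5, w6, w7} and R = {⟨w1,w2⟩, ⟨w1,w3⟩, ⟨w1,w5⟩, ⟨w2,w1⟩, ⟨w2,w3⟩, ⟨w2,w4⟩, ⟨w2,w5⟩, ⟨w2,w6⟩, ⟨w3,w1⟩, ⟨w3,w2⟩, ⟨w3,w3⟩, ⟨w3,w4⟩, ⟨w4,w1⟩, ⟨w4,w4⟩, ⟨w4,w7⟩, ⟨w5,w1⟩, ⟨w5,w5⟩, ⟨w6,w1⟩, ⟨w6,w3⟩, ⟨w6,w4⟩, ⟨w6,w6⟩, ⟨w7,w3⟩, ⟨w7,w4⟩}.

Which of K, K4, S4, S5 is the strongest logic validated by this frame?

K

Transitive (axiom 4): no — w1 R w2 and w2 R w4, but not w1 R w4.
Reflexive (axiom T): no — w1 is not related to itself.
Euclidean (axiom 5): no — w1 R w3 and w1 R w5, but not w3 R w5.
So F validates K; K4 would additionally require R to be transitive. The strongest is K.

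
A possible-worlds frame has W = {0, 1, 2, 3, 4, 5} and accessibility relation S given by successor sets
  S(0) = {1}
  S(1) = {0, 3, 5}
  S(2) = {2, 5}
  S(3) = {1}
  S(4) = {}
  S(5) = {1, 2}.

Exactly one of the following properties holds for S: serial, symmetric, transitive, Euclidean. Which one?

Serial: no — 4 has no S-successor.
Symmetric: yes — every pair in S has its reverse in S.
Transitive: no — 0 S 1 and 1 S 3, but not 0 S 3.
Euclidean: no — 1 S 0 and 1 S 3, but not 0 S 3.
Only symmetric holds.

symmetric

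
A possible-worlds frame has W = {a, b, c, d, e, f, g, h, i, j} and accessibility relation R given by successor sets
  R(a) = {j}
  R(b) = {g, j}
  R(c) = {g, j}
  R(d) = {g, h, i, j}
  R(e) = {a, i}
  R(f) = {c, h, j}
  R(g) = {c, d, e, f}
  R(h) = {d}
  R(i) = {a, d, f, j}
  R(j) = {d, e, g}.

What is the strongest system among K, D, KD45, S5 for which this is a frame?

D

Serial (axiom D): yes — every world has a successor (e.g. a R j).
Euclidean (axiom 5): no — b R g and b R j, but not g R j.
Transitive (axiom 4): no — a R j and j R d, but not a R d.
Reflexive (axiom T): no — a is not related to itself.
So F validates K, D; KD45 would additionally require R to be Euclidean and transitive. The strongest is D.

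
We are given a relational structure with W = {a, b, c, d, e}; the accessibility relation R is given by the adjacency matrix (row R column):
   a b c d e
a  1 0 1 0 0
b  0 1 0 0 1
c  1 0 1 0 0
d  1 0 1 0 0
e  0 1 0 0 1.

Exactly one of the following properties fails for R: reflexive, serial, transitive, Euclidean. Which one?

Reflexive: no — d is not related to itself.
Serial: yes — every world has a successor (e.g. a R a).
Transitive: yes — every two-step R-path is closed by a direct edge.
Euclidean: yes — any two successors of a common world are R-related.
Only reflexive fails.

reflexive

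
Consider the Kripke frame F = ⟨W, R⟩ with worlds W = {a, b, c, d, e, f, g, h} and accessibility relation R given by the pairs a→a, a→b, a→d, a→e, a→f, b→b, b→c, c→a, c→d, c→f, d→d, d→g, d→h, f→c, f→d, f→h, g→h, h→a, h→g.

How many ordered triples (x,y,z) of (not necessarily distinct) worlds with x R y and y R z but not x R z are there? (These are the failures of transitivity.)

27

Enumerating: (a,b,c), (a,d,g), (a,d,h), (a,f,c), (a,f,h), (b,c,a), (b,c,d), (b,c,f), (c,a,b), (c,a,e), (c,d,g), (c,d,h), … and 15 more.
Total: 27.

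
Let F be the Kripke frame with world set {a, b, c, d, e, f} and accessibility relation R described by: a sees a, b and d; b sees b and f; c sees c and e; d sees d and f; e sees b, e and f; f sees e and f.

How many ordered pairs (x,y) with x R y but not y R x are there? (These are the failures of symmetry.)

6

Enumerating: (a,b), (a,d), (b,f), (c,e), (d,f), (e,b).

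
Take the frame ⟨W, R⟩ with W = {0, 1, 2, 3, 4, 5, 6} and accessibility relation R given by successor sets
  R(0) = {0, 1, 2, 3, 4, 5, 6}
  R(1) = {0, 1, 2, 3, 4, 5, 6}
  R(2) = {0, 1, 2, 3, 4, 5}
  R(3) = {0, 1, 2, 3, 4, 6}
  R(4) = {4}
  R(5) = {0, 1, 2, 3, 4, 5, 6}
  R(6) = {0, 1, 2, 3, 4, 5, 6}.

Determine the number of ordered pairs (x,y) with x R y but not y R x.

Enumerating: (0,4), (1,4), (2,4), (3,4), (5,3), (5,4), (6,2), (6,4).

8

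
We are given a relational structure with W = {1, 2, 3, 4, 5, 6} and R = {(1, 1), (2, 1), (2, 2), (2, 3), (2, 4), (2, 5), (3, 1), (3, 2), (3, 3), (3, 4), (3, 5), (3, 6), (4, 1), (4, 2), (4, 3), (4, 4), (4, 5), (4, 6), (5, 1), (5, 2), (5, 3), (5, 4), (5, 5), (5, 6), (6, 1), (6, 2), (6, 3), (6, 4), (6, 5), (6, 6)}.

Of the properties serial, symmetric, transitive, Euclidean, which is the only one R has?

Serial: yes — every world has a successor (e.g. 1 R 1).
Symmetric: no — 2 R 1 but not 1 R 2.
Transitive: no — 2 R 3 and 3 R 6, but not 2 R 6.
Euclidean: no — 2 R 1 and 2 R 3, but not 1 R 3.
Only serial holds.

serial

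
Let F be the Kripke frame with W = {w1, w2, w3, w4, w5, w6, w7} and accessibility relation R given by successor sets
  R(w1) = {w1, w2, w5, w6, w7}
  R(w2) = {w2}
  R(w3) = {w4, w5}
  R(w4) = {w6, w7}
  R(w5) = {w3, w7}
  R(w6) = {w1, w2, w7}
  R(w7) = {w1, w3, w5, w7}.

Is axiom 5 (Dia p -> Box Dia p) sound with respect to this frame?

No

By correspondence theory, 5 is valid on a frame iff R is Euclidean.
Euclidean: no — w1 R w2 and w1 R w5, but not w2 R w5.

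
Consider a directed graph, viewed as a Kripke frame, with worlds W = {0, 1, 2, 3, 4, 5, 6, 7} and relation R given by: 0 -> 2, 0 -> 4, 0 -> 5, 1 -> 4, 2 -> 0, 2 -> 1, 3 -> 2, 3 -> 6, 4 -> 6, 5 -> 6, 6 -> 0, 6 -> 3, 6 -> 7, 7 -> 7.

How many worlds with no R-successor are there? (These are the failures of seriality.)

0

R is serial; there are no such worlds.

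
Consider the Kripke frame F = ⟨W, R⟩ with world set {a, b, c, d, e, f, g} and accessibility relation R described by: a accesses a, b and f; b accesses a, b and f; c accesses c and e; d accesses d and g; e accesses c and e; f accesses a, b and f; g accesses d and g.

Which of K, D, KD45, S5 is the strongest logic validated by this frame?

Serial (axiom D): yes — every world has a successor (e.g. a R a).
Euclidean (axiom 5): yes — any two successors of a common world are R-related.
Transitive (axiom 4): yes — every two-step R-path is closed by a direct edge.
Reflexive (axiom T): yes — every world is R-related to itself.
So F validates K, D, KD45, S5. The strongest is S5.

S5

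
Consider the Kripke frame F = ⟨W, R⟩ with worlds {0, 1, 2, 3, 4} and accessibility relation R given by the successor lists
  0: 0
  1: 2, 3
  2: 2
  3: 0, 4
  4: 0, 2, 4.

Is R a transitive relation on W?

No

Transitive: no — 1 R 3 and 3 R 0, but not 1 R 0.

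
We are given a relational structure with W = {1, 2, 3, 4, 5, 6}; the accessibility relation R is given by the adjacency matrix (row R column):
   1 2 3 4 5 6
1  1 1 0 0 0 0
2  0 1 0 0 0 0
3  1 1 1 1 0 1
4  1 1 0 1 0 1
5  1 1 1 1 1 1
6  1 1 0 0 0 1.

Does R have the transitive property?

Yes

Transitive: yes — every two-step R-path is closed by a direct edge.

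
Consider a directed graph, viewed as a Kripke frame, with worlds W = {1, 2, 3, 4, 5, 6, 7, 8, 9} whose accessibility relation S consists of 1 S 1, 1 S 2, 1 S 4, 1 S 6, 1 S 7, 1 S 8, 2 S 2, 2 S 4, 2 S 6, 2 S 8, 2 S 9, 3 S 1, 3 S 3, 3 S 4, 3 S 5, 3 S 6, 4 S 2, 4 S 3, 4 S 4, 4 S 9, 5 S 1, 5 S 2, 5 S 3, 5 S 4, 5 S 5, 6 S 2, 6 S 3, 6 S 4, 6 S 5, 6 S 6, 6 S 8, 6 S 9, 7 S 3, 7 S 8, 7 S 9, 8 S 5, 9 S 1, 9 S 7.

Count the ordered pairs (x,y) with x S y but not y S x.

20

Enumerating: (1,2), (1,4), (1,6), (1,7), (1,8), (2,8), (2,9), (3,1), (4,9), (5,1), (5,2), (5,4), … and 8 more.
Total: 20.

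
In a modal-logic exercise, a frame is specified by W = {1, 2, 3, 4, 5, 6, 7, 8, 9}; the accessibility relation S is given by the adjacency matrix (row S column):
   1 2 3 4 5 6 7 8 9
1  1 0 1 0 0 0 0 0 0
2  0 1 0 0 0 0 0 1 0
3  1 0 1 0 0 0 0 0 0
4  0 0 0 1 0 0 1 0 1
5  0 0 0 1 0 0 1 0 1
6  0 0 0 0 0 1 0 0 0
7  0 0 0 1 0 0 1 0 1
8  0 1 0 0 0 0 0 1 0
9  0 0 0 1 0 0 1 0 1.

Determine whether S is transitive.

Yes

Transitive: yes — every two-step S-path is closed by a direct edge.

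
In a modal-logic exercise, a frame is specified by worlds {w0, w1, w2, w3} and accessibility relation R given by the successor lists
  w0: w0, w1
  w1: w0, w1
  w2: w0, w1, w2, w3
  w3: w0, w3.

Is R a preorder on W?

Reflexive: yes — every world is R-related to itself.
Transitive: no — w3 R w0 and w0 R w1, but not w3 R w1.
So R is not a preorder.

No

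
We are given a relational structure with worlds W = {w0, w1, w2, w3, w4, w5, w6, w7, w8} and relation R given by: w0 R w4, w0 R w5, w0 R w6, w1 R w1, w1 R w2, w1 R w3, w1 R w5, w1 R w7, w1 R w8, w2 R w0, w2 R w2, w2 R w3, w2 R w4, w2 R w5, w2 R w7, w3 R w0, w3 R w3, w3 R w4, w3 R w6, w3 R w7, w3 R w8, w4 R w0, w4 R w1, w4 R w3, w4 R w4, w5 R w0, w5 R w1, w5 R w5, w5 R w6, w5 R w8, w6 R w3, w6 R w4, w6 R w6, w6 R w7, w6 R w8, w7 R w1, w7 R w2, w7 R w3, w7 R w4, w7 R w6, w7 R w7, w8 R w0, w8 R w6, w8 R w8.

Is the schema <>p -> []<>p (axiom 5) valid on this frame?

No

By correspondence theory, 5 is valid on a frame iff R is Euclidean.
Euclidean: no — w0 R w4 and w0 R w5, but not w4 R w5.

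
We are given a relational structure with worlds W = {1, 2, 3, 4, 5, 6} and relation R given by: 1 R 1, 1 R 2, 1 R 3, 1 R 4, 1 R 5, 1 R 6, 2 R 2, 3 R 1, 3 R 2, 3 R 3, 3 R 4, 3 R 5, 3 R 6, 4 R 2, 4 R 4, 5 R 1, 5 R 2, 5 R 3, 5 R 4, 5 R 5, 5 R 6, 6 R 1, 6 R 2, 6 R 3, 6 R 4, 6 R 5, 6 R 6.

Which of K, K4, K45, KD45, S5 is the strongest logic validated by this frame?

Transitive (axiom 4): yes — every two-step R-path is closed by a direct edge.
Euclidean (axiom 5): no — 1 R 2 and 1 R 3, but not 2 R 3.
Serial (axiom D): yes — every world has a successor (e.g. 1 R 1).
Reflexive (axiom T): yes — every world is R-related to itself.
So F validates K, K4; K45 would additionally require R to be Euclidean. The strongest is K4.

K4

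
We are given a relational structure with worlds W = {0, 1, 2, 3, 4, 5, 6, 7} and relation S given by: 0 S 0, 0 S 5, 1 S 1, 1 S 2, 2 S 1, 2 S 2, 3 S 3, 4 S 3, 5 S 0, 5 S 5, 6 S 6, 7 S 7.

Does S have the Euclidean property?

Euclidean: yes — any two successors of a common world are S-related.

Yes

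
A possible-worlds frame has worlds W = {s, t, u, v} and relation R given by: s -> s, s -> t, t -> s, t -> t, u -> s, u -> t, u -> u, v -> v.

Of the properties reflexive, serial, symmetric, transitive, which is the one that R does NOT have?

Reflexive: yes — every world is R-related to itself.
Serial: yes — every world has a successor (e.g. s R s).
Symmetric: no — u R s but not s R u.
Transitive: yes — every two-step R-path is closed by a direct edge.
Only symmetric fails.

symmetric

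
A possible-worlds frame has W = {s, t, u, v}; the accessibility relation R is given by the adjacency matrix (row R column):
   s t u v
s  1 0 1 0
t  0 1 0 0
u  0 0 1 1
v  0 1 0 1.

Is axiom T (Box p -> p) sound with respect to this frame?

The schema T characterises exactly the reflexive frames.
Reflexive: yes — every world is R-related to itself.

Yes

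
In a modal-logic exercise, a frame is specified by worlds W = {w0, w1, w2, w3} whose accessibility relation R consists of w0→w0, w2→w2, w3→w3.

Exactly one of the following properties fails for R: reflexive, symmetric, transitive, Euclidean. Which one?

reflexive

Reflexive: no — w1 is not related to itself.
Symmetric: yes — every pair in R has its reverse in R.
Transitive: yes — every two-step R-path is closed by a direct edge.
Euclidean: yes — any two successors of a common world are R-related.
Only reflexive fails.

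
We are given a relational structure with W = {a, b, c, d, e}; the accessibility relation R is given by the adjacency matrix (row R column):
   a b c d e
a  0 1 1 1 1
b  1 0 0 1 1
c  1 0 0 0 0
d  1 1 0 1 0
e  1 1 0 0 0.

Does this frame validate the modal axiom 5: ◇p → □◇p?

By correspondence theory, 5 is valid on a frame iff R is Euclidean.
Euclidean: no — a R b and a R c, but not b R c.

No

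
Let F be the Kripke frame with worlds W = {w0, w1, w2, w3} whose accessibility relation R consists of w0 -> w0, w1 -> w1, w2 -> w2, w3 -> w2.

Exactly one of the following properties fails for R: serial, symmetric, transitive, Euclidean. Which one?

symmetric

Serial: yes — every world has a successor (e.g. w0 R w0).
Symmetric: no — w3 R w2 but not w2 R w3.
Transitive: yes — every two-step R-path is closed by a direct edge.
Euclidean: yes — any two successors of a common world are R-related.
Only symmetric fails.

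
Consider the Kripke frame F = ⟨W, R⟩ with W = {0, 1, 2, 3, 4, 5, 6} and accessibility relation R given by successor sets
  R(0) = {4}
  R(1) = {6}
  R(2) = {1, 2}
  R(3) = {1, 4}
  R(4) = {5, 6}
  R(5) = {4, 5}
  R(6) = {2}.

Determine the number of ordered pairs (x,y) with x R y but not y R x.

Enumerating: (0,4), (1,6), (2,1), (3,1), (3,4), (4,6), (6,2).

7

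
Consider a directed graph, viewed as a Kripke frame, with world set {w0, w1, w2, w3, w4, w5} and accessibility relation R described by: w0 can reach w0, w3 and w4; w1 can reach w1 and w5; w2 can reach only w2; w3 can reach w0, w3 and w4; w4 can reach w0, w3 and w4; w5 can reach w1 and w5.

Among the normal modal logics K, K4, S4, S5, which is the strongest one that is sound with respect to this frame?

S5

Transitive (axiom 4): yes — every two-step R-path is closed by a direct edge.
Reflexive (axiom T): yes — every world is R-related to itself.
Euclidean (axiom 5): yes — any two successors of a common world are R-related.
So F validates K, K4, S4, S5. The strongest is S5.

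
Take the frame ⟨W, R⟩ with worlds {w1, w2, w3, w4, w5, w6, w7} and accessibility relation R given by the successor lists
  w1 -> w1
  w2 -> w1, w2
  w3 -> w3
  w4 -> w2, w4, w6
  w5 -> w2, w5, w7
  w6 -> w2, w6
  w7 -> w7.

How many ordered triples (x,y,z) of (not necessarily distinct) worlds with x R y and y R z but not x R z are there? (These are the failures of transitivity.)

3

Enumerating: (w4,w2,w1), (w5,w2,w1), (w6,w2,w1).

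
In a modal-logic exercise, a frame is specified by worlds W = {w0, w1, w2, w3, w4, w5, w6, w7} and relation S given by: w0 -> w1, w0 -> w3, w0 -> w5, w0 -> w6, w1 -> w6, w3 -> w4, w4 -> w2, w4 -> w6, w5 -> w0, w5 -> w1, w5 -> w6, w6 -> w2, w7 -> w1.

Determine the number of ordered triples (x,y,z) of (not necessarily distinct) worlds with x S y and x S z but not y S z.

26

Enumerating: (w0,w1,w1), (w0,w1,w3), (w0,w1,w5), (w0,w3,w1), (w0,w3,w3), (w0,w3,w5), (w0,w3,w6), (w0,w5,w3), (w0,w5,w5), (w0,w6,w1), (w0,w6,w3), (w0,w6,w5), … and 14 more.
Total: 26.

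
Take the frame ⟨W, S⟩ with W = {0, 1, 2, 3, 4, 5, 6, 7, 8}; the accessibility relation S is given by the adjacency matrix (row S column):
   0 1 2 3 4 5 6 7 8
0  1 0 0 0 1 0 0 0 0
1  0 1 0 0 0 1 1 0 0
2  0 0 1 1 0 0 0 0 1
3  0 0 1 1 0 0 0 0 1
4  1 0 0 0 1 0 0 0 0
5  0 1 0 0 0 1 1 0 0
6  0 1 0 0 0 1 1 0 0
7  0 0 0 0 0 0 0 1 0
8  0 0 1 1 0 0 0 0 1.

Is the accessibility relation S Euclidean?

Yes

Euclidean: yes — any two successors of a common world are S-related.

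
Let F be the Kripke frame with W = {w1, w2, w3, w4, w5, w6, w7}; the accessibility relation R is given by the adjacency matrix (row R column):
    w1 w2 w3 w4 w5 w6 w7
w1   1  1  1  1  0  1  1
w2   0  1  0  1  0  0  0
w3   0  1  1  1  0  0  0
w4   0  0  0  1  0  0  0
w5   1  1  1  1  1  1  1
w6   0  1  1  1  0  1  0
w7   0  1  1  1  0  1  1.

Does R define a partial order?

Yes

Reflexive: yes — every world is R-related to itself.
Transitive: yes — every two-step R-path is closed by a direct edge.
Antisymmetric: yes — no distinct pair is related both ways.
So R is a partial order.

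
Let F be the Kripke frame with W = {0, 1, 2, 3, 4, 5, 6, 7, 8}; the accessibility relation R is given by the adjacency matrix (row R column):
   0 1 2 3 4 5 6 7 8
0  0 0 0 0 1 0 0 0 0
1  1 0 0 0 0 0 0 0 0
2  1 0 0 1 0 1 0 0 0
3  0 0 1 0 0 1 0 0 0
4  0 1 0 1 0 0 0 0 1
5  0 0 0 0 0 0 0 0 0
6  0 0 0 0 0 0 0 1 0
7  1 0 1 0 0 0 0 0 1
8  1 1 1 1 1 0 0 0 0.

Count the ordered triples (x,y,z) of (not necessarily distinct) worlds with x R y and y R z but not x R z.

26

Enumerating: (0,4,1), (0,4,3), (0,4,8), (1,0,4), (2,0,4), (2,3,2), (3,2,0), (3,2,3), (4,1,0), (4,3,2), (4,3,5), (4,8,0), … and 14 more.
Total: 26.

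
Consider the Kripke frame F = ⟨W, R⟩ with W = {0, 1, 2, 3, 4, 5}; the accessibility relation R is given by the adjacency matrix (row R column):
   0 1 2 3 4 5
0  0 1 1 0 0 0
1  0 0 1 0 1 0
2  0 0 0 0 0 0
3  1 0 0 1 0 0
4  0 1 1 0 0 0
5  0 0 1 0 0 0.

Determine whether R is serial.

Serial: no — 2 has no R-successor.

No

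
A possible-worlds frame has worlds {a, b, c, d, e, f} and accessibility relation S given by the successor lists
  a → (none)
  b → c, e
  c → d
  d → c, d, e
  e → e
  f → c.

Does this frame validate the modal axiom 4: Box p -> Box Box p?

No

Axiom 4 corresponds to the accessibility relation being transitive.
Transitive: no — b S c and c S d, but not b S d.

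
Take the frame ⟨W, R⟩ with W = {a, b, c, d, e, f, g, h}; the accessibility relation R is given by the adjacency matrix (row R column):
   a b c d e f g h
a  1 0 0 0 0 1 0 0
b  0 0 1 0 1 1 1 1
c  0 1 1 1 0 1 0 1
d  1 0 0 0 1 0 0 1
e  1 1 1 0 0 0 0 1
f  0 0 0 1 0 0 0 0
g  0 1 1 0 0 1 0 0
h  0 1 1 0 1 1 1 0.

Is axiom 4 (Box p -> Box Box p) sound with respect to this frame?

The schema 4 characterises exactly the transitive frames.
Transitive: no — a R f and f R d, but not a R d.

No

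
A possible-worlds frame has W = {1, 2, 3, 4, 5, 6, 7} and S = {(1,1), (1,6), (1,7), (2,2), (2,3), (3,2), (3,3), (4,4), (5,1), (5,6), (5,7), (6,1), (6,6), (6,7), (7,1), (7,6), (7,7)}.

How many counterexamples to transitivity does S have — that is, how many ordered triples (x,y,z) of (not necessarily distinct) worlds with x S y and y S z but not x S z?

0

S is transitive; there are no such tuples.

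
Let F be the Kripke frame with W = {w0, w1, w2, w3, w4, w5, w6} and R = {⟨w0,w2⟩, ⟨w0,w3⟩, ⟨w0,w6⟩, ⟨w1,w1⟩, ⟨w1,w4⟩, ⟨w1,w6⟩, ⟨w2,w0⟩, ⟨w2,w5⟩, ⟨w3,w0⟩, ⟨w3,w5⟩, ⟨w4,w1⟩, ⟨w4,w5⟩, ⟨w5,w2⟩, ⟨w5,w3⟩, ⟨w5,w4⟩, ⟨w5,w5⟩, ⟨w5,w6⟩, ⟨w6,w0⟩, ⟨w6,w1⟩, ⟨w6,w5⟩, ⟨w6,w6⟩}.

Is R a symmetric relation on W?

Symmetric: yes — every pair in R has its reverse in R.

Yes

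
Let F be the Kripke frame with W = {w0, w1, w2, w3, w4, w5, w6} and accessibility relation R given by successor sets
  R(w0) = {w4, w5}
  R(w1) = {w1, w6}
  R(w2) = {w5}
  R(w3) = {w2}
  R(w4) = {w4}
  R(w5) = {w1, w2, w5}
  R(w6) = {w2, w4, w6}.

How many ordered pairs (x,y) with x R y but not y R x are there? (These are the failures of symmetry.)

7

Enumerating: (w0,w4), (w0,w5), (w1,w6), (w3,w2), (w5,w1), (w6,w2), (w6,w4).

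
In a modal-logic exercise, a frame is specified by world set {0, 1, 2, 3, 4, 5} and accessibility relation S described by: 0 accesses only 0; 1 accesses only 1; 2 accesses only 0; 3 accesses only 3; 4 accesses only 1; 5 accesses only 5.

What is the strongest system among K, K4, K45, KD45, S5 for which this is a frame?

Transitive (axiom 4): yes — every two-step S-path is closed by a direct edge.
Euclidean (axiom 5): yes — any two successors of a common world are S-related.
Serial (axiom D): yes — every world has a successor (e.g. 0 S 0).
Reflexive (axiom T): no — 2 is not related to itself.
So F validates K, K4, K45, KD45; S5 would additionally require S to be reflexive. The strongest is KD45.

KD45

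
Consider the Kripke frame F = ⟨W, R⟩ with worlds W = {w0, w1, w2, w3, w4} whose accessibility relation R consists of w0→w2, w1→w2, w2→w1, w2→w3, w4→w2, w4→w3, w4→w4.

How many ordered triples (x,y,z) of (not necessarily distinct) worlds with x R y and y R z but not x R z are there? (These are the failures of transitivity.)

Enumerating: (w0,w2,w1), (w0,w2,w3), (w1,w2,w1), (w1,w2,w3), (w2,w1,w2), (w4,w2,w1).

6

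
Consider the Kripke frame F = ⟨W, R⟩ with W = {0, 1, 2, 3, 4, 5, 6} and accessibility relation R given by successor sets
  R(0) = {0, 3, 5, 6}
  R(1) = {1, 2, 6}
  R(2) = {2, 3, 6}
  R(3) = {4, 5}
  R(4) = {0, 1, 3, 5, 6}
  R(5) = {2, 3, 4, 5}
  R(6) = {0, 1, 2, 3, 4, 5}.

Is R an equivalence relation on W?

No

Reflexive: no — 3 is not related to itself.
Symmetric: no — 0 R 3 but not 3 R 0.
Transitive: no — 0 R 3 and 3 R 4, but not 0 R 4.
So R is not an equivalence relation.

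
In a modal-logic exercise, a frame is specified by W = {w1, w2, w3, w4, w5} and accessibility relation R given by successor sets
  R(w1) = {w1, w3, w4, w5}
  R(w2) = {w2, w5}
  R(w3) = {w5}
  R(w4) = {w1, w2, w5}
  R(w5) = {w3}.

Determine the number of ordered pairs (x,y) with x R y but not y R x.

Enumerating: (w1,w3), (w1,w5), (w2,w5), (w4,w2), (w4,w5).

5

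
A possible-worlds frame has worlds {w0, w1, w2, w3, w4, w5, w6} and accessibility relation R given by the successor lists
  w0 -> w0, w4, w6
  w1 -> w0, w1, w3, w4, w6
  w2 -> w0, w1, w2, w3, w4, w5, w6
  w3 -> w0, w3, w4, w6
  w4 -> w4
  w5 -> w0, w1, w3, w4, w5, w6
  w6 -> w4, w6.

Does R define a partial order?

Reflexive: yes — every world is R-related to itself.
Transitive: yes — every two-step R-path is closed by a direct edge.
Antisymmetric: yes — no distinct pair is related both ways.
So R is a partial order.

Yes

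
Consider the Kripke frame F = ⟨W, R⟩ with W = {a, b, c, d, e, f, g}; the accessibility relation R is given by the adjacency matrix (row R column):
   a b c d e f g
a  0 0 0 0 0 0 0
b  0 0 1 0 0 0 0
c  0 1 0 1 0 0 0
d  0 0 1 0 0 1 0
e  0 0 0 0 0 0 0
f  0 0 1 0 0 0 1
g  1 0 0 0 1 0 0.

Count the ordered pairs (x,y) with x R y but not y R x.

5

Enumerating: (d,f), (f,c), (f,g), (g,a), (g,e).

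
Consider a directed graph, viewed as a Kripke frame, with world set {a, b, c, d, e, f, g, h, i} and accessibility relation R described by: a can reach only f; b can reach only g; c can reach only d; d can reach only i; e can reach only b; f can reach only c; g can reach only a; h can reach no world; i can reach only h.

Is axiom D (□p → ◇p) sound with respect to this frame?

No

The schema D characterises exactly the serial frames.
Serial: no — h has no R-successor.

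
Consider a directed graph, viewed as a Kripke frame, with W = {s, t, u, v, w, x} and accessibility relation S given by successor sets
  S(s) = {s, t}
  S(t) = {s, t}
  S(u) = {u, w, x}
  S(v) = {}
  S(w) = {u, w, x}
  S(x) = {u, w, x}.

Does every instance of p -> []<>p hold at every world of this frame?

The schema B characterises exactly the symmetric frames.
Symmetric: yes — every pair in S has its reverse in S.

Yes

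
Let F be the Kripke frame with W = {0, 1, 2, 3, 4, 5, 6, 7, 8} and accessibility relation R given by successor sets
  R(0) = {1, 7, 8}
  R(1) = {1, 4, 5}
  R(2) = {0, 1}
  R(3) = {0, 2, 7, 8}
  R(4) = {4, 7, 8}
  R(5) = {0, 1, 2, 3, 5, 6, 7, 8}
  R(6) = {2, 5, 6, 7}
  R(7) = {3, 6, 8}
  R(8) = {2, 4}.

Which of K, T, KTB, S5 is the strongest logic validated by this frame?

K

Reflexive (axiom T): no — 0 is not related to itself.
Symmetric (axiom B): no — 0 R 1 but not 1 R 0.
Euclidean (axiom 5): no — 0 R 1 and 0 R 7, but not 1 R 7.
So F validates K; T would additionally require R to be reflexive. The strongest is K.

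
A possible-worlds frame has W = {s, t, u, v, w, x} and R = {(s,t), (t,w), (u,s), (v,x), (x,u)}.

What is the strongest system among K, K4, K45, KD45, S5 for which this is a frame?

K

Transitive (axiom 4): no — s R t and t R w, but not s R w.
Euclidean (axiom 5): no — s R t and s R t, but not t R t.
Serial (axiom D): no — w has no R-successor.
Reflexive (axiom T): no — s is not related to itself.
So F validates K; K4 would additionally require R to be transitive. The strongest is K.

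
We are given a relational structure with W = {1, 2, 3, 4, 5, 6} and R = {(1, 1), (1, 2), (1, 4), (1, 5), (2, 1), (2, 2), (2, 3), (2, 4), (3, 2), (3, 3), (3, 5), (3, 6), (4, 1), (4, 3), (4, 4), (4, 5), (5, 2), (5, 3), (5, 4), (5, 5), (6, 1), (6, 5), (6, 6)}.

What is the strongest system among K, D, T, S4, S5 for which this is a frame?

Serial (axiom D): yes — every world has a successor (e.g. 1 R 1).
Reflexive (axiom T): yes — every world is R-related to itself.
Transitive (axiom 4): no — 1 R 2 and 2 R 3, but not 1 R 3.
Euclidean (axiom 5): no — 1 R 2 and 1 R 5, but not 2 R 5.
So F validates K, D, T; S4 would additionally require R to be transitive. The strongest is T.

T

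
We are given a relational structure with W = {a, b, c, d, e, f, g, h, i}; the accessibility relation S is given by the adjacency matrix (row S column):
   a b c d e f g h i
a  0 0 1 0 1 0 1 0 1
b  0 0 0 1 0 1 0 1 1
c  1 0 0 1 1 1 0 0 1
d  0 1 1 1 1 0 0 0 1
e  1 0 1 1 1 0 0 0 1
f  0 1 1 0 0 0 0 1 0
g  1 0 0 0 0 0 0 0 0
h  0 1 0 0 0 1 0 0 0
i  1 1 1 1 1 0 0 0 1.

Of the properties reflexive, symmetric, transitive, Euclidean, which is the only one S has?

Reflexive: no — a is not related to itself.
Symmetric: yes — every pair in S has its reverse in S.
Transitive: no — a S c and c S d, but not a S d.
Euclidean: no — a S c and a S g, but not c S g.
Only symmetric holds.

symmetric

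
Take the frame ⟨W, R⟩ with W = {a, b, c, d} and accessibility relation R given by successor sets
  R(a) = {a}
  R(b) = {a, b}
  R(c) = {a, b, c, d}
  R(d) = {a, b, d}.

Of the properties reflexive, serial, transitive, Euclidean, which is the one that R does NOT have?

Reflexive: yes — every world is R-related to itself.
Serial: yes — every world has a successor (e.g. a R a).
Transitive: yes — every two-step R-path is closed by a direct edge.
Euclidean: no — c R a and c R b, but not a R b.
Only Euclidean fails.

Euclidean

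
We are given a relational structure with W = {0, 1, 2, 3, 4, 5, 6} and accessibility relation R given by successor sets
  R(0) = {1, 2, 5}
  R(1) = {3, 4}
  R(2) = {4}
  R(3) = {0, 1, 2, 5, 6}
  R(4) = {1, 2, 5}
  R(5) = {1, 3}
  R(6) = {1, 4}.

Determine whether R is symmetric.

No

Symmetric: no — 0 R 1 but not 1 R 0.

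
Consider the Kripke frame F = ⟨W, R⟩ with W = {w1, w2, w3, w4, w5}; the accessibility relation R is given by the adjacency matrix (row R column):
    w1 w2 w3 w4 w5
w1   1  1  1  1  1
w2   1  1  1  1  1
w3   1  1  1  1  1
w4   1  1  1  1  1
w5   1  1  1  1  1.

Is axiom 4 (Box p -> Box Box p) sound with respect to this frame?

Yes

Axiom 4 corresponds to the accessibility relation being transitive.
Transitive: yes — every two-step R-path is closed by a direct edge.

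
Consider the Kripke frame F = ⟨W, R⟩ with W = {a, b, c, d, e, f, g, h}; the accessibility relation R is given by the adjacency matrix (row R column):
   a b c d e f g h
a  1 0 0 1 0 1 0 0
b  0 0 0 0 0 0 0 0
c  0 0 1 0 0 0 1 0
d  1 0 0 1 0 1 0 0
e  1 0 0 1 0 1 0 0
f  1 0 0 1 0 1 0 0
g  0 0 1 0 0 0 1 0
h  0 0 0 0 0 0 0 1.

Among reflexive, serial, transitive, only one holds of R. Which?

transitive

Reflexive: no — b is not related to itself.
Serial: no — b has no R-successor.
Transitive: yes — every two-step R-path is closed by a direct edge.
Only transitive holds.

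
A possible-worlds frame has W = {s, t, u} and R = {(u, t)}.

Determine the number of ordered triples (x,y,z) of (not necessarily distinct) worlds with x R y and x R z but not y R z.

1

Enumerating: (u,t,t).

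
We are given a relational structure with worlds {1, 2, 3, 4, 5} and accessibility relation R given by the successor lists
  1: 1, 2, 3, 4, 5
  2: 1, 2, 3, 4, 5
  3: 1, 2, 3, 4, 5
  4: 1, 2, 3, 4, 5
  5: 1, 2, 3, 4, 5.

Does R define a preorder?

Yes

Reflexive: yes — every world is R-related to itself.
Transitive: yes — every two-step R-path is closed by a direct edge.
So R is a preorder.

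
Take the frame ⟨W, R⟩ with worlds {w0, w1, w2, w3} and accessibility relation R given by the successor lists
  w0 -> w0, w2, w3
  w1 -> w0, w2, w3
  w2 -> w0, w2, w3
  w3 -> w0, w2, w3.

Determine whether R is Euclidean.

Euclidean: yes — any two successors of a common world are R-related.

Yes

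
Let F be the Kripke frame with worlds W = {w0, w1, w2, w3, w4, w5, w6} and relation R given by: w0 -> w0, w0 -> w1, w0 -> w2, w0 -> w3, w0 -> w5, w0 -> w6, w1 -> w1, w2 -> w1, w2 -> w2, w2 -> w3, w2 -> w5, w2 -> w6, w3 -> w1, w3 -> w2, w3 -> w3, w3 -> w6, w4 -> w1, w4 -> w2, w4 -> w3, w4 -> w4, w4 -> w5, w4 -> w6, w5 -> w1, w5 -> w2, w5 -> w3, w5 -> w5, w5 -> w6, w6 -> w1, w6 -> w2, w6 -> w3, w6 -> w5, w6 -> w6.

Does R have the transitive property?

Transitive: no — w3 R w2 and w2 R w5, but not w3 R w5.

No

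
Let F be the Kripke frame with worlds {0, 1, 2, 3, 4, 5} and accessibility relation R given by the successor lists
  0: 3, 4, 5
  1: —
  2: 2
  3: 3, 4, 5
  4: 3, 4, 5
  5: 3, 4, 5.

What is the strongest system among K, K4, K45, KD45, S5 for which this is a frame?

Transitive (axiom 4): yes — every two-step R-path is closed by a direct edge.
Euclidean (axiom 5): yes — any two successors of a common world are R-related.
Serial (axiom D): no — 1 has no R-successor.
Reflexive (axiom T): no — 0 is not related to itself.
So F validates K, K4, K45; KD45 would additionally require R to be serial. The strongest is K45.

K45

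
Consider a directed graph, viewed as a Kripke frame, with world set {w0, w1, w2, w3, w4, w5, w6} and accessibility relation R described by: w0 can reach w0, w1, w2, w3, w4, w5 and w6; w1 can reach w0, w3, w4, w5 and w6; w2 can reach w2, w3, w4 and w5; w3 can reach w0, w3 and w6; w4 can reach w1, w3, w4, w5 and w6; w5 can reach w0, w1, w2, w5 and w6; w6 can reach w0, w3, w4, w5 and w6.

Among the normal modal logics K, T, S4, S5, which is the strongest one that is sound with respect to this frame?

Reflexive (axiom T): no — w1 is not related to itself.
Transitive (axiom 4): no — w1 R w0 and w0 R w2, but not w1 R w2.
Euclidean (axiom 5): no — w0 R w1 and w0 R w2, but not w1 R w2.
So F validates K; T would additionally require R to be reflexive. The strongest is K.

K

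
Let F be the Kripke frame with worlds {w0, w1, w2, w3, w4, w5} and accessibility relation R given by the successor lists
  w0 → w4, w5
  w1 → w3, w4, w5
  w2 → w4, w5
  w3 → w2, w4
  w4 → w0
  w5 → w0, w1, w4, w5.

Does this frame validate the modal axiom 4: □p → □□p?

No

By correspondence theory, 4 is valid on a frame iff R is transitive.
Transitive: no — w0 R w5 and w5 R w1, but not w0 R w1.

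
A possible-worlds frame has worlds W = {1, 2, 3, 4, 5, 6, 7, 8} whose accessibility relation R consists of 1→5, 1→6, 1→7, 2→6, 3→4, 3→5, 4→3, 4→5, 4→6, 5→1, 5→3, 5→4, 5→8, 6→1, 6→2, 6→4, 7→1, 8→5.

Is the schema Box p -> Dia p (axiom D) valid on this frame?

Axiom D corresponds to the accessibility relation being serial.
Serial: yes — every world has a successor (e.g. 1 R 5).

Yes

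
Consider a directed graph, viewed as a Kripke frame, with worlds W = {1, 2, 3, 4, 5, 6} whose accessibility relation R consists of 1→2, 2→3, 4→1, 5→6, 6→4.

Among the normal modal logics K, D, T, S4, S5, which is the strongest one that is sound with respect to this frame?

K

Serial (axiom D): no — 3 has no R-successor.
Reflexive (axiom T): no — 1 is not related to itself.
Transitive (axiom 4): no — 1 R 2 and 2 R 3, but not 1 R 3.
Euclidean (axiom 5): no — 1 R 2 and 1 R 2, but not 2 R 2.
So F validates K; D would additionally require R to be serial. The strongest is K.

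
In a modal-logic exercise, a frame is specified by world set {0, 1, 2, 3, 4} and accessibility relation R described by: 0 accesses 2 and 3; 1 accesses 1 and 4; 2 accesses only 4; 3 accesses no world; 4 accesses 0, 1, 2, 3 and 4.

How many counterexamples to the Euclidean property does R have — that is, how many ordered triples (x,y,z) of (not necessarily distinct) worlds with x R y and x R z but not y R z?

19

Enumerating: (0,2,2), (0,2,3), (0,3,2), (0,3,3), (4,0,0), (4,0,1), (4,0,4), (4,1,0), (4,1,2), (4,1,3), (4,2,0), (4,2,1), … and 7 more.
Total: 19.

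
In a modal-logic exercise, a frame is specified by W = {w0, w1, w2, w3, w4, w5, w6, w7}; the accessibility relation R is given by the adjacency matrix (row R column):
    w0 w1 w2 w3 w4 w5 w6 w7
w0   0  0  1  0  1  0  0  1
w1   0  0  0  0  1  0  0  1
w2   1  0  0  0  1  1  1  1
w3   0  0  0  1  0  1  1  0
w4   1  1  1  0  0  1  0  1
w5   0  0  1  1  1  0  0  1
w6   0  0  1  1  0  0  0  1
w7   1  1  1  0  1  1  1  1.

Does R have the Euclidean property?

No

Euclidean: no — w2 R w0 and w2 R w5, but not w0 R w5.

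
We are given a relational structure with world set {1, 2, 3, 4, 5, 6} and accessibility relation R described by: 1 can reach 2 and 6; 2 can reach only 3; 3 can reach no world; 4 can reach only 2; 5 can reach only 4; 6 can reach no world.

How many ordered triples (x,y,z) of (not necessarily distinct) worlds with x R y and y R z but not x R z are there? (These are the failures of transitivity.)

Enumerating: (1,2,3), (4,2,3), (5,4,2).

3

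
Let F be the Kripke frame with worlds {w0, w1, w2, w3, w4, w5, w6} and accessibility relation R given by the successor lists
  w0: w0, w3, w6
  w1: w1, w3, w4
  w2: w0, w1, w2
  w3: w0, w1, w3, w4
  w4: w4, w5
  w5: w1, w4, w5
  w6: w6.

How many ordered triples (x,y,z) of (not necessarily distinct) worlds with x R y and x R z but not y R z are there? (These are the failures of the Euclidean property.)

17

Enumerating: (w0,w3,w6), (w0,w6,w0), (w0,w6,w3), (w1,w4,w1), (w1,w4,w3), (w2,w0,w1), (w2,w0,w2), (w2,w1,w0), (w2,w1,w2), (w3,w0,w1), (w3,w0,w4), (w3,w1,w0), (w3,w4,w0), (w3,w4,w1), (w3,w4,w3), (w5,w1,w5), (w5,w4,w1).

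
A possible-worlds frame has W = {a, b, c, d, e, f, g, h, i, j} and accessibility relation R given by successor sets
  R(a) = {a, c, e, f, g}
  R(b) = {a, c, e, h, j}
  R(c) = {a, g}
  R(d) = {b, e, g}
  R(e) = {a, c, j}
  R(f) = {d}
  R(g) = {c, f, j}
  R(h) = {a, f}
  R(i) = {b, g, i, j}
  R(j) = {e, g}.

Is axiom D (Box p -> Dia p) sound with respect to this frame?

Yes

Axiom D corresponds to the accessibility relation being serial.
Serial: yes — every world has a successor (e.g. a R a).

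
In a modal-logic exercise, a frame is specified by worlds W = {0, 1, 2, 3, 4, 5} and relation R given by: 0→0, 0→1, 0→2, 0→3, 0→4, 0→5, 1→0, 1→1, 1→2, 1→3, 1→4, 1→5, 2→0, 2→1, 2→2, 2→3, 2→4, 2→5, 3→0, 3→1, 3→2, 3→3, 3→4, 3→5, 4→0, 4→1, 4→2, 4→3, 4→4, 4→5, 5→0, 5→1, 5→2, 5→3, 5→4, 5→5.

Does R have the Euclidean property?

Yes

Euclidean: yes — any two successors of a common world are R-related.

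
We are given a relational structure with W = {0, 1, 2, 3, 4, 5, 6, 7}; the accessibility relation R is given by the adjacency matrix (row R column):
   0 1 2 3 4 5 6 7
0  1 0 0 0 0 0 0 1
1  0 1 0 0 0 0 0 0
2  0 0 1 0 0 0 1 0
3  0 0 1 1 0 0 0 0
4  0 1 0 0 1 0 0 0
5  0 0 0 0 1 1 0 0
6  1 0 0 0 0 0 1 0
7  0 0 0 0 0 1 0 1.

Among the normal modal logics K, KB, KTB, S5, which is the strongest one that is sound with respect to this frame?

K

Symmetric (axiom B): no — 0 R 7 but not 7 R 0.
Reflexive (axiom T): yes — every world is R-related to itself.
Euclidean (axiom 5): no — 0 R 7 and 0 R 0, but not 7 R 0.
So F validates K; KB would additionally require R to be symmetric. The strongest is K.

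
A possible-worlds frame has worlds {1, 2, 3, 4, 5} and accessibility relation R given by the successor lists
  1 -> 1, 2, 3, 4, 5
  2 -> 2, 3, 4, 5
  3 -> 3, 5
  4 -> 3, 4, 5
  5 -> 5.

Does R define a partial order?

Reflexive: yes — every world is R-related to itself.
Transitive: yes — every two-step R-path is closed by a direct edge.
Antisymmetric: yes — no distinct pair is related both ways.
So R is a partial order.

Yes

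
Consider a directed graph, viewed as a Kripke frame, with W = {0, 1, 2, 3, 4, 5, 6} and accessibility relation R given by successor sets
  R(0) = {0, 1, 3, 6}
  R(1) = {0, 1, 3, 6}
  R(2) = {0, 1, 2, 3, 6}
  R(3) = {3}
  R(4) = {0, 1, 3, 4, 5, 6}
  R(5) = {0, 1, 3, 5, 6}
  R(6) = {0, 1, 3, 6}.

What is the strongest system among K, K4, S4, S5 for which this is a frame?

Transitive (axiom 4): yes — every two-step R-path is closed by a direct edge.
Reflexive (axiom T): yes — every world is R-related to itself.
Euclidean (axiom 5): no — 0 R 3 and 0 R 1, but not 3 R 1.
So F validates K, K4, S4; S5 would additionally require R to be Euclidean. The strongest is S4.

S4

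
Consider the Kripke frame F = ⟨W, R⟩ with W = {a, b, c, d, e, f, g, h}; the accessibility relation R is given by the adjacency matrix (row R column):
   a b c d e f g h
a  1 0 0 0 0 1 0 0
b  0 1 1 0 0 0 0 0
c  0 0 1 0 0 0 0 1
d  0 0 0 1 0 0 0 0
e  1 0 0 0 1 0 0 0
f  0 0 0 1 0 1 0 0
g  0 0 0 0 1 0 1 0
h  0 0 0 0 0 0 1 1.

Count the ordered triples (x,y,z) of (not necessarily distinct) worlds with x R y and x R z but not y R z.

7

Enumerating: (a,f,a), (b,c,b), (c,h,c), (e,a,e), (f,d,f), (g,e,g), (h,g,h).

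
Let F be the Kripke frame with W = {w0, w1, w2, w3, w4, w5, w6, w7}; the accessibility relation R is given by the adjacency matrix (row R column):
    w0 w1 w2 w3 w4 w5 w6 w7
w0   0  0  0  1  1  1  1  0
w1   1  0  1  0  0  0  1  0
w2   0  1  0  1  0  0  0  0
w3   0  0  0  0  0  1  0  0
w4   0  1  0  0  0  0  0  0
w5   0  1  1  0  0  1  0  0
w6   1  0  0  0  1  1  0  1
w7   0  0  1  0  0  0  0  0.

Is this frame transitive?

Transitive: no — w0 R w4 and w4 R w1, but not w0 R w1.

No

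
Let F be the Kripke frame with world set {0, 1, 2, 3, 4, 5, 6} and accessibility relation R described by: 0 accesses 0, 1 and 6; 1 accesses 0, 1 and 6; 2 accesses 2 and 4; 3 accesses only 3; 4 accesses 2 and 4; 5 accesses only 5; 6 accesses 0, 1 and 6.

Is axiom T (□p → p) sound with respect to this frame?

The schema T characterises exactly the reflexive frames.
Reflexive: yes — every world is R-related to itself.

Yes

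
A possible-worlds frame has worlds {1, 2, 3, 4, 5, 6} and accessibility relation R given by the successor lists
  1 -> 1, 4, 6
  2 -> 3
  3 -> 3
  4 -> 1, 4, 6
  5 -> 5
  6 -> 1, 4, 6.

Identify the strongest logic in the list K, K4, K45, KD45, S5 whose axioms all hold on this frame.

Transitive (axiom 4): yes — every two-step R-path is closed by a direct edge.
Euclidean (axiom 5): yes — any two successors of a common world are R-related.
Serial (axiom D): yes — every world has a successor (e.g. 1 R 1).
Reflexive (axiom T): no — 2 is not related to itself.
So F validates K, K4, K45, KD45; S5 would additionally require R to be reflexive. The strongest is KD45.

KD45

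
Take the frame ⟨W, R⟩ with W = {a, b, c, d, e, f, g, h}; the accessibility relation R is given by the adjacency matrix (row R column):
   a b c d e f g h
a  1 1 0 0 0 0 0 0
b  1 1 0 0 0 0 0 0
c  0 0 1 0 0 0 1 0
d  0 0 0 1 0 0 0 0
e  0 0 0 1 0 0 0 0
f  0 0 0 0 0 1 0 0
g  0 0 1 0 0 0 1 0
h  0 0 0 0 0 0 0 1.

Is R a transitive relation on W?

Transitive: yes — every two-step R-path is closed by a direct edge.

Yes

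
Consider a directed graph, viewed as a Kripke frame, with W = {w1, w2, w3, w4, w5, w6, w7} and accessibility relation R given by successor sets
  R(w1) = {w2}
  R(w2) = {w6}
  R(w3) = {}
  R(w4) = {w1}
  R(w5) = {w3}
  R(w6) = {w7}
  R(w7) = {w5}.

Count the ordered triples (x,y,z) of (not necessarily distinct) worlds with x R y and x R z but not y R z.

Enumerating: (w1,w2,w2), (w2,w6,w6), (w4,w1,w1), (w5,w3,w3), (w6,w7,w7), (w7,w5,w5).

6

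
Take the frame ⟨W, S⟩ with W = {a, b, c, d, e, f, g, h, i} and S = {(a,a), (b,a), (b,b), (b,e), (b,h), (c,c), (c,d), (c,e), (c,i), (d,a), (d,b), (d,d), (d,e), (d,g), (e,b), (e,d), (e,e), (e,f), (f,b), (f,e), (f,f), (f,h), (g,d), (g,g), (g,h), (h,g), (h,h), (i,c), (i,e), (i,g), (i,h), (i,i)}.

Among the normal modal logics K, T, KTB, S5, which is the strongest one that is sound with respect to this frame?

Reflexive (axiom T): yes — every world is S-related to itself.
Symmetric (axiom B): no — b S a but not a S b.
Euclidean (axiom 5): no — b S a and b S e, but not a S e.
So F validates K, T; KTB would additionally require S to be symmetric. The strongest is T.

T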